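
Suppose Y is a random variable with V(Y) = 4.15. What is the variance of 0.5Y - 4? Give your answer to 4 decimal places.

1.0375

V(0.5Y - 4) = (0.5)²·V(Y) = 0.25·4.15 = 1.0375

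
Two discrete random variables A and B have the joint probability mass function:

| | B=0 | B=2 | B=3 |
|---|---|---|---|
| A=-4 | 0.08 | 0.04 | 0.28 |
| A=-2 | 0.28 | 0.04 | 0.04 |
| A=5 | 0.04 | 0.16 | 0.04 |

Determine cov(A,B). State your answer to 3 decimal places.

-0.133

E[A] = -1.12,  E[B] = 1.56
E[AB] = -1.88
cov(A,B) = E[AB] − E[A]E[B] = -1.88 − (-1.12)(1.56) = -0.1328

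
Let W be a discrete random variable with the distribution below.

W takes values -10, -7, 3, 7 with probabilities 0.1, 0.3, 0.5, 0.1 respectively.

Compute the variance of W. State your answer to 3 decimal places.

E[W] = (-10)(0.1) + (-7)(0.3) + (3)(0.5) + (7)(0.1) = -0.9
E[W²] = (-10)²(0.1) + (-7)²(0.3) + (3)²(0.5) + (7)²(0.1) = 34.1
V(W) = E[W²] − (E[W])² = 34.1 − (-0.9)² = 33.29

33.290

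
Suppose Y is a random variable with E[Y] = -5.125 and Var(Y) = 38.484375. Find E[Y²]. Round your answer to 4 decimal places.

64.7500

E[Y²] = Var(Y) + (E[Y])² = 38.484375 + (-5.125)² = 64.75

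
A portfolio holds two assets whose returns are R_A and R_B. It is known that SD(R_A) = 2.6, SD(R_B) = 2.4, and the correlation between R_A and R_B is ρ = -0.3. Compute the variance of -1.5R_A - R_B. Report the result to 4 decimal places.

var(R_A) = (2.6)² = 6.76;  var(R_B) = (2.4)² = 5.76
Cov(R_A,R_B) = ρ·SD(R_A)·SD(R_B) = -0.3·2.6·2.4 = -1.872
var(-1.5R_A - R_B) = (-1.5)²·var(R_A) + (-1)²·var(R_B) + 2·(-1.5)·(-1)·Cov(R_A,R_B)
= 2.25·6.76 + 1·5.76 + 3·-1.872 = 15.354

15.3540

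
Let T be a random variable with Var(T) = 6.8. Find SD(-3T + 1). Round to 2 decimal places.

7.82

Var(-3T + 1) = (-3)²·6.8 = 61.2
SD(-3T + 1) = √61.2 ≈ 7.82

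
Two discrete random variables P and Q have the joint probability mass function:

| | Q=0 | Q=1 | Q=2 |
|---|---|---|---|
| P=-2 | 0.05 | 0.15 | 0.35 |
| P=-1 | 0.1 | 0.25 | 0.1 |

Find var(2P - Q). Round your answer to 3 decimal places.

E[P] = -1.55,  E[Q] = 1.3,  E[PQ] = -2.15
var(P) = 2.65 − (-1.55)² = 0.2475;  var(Q) = 2.2 − (1.3)² = 0.51
Cov(P,Q) = -2.15 − (-1.55)(1.3) = -0.135
var(2P - Q) = (2)²·0.2475 + (-1)²·0.51 + 2·(2)·(-1)·-0.135 = 2.04

2.040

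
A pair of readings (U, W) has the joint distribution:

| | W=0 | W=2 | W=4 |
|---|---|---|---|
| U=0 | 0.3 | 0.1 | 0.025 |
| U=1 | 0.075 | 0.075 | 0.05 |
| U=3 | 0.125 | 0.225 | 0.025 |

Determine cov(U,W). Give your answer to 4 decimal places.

E[U] = 1.325,  E[W] = 1.2
E[UW] = 2
cov(U,W) = E[UW] − E[U]E[W] = 2 − (1.325)(1.2) = 0.41

0.4100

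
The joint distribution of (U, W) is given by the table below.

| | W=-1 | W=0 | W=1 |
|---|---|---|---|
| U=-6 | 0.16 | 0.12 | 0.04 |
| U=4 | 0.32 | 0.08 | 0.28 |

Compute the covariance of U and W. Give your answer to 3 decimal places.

E[U] = 0.8,  E[W] = -0.16
E[UW] = 0.56
Cov(U,W) = E[UW] − E[U]E[W] = 0.56 − (0.8)(-0.16) = 0.688

0.688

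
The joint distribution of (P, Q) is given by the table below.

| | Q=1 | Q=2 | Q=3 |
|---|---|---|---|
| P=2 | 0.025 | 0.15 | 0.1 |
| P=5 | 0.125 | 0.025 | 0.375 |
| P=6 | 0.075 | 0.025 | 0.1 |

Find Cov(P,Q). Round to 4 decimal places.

E[P] = 4.375,  E[Q] = 2.35
E[PQ] = 10.3
Cov(P,Q) = E[PQ] − E[P]E[Q] = 10.3 − (4.375)(2.35) = 0.01875

0.0188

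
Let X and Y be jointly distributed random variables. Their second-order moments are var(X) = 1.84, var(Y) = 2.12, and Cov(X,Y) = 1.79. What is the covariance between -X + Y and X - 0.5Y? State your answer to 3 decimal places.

-0.215

Cov(-X + Y, X - 0.5Y) = (-1)(1)var(X) + (1)(-0.5)var(Y) + [(-1)(-0.5) + (1)(1)]Cov(X,Y)
= -1·1.84 + -0.5·2.12 + 1.5·1.79 = -0.215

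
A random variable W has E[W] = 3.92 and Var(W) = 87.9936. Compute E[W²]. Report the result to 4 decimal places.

E[W²] = Var(W) + (E[W])² = 87.9936 + (3.92)² = 103.36

103.3600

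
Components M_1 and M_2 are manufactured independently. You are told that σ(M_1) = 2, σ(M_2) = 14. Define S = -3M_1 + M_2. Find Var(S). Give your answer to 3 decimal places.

Var(M_1) = 4, Var(M_2) = 196
By independence, Var(S) = (-3)²Var(M_1) + (1)²Var(M_2)
= (-3)²·4 + (1)²·196 = 232

232.000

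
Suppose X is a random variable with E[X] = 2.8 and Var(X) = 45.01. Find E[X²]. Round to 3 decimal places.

52.850

E[X²] = Var(X) + (E[X])² = 45.01 + (2.8)² = 52.85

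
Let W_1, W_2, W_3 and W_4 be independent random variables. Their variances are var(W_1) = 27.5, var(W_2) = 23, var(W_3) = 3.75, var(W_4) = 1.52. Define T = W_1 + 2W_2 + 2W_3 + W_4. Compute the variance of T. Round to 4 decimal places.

136.0200

By independence, var(T) = (1)²var(W_1) + (2)²var(W_2) + (2)²var(W_3) + (1)²var(W_4)
= (1)²·27.5 + (2)²·23 + (2)²·3.75 + (1)²·1.52 = 136.02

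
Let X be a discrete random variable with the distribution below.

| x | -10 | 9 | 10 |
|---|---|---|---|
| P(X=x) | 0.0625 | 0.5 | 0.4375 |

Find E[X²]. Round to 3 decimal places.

90.500

E[X²] = (-10)²(0.0625) + (9)²(0.5) + (10)²(0.4375) = 90.5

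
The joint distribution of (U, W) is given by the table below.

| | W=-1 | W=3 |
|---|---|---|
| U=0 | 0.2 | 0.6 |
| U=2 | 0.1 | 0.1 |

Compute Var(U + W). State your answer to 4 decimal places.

E[U] = 0.4,  E[W] = 1.8,  E[UW] = 0.4
Var(U) = 0.8 − (0.4)² = 0.64;  Var(W) = 6.6 − (1.8)² = 3.36
cov(U,W) = 0.4 − (0.4)(1.8) = -0.32
Var(U + W) = (1)²·0.64 + (1)²·3.36 + 2·(1)·(1)·-0.32 = 3.36

3.3600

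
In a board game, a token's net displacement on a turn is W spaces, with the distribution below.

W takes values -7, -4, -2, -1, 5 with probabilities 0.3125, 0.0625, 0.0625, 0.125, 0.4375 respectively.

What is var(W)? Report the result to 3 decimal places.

E[W] = (-7)(0.3125) + (-4)(0.0625) + (-2)(0.0625) + (-1)(0.125) + (5)(0.4375) = -0.5
E[W²] = (-7)²(0.3125) + (-4)²(0.0625) + (-2)²(0.0625) + (-1)²(0.125) + (5)²(0.4375) = 27.625
var(W) = E[W²] − (E[W])² = 27.625 − (-0.5)² = 27.375

27.375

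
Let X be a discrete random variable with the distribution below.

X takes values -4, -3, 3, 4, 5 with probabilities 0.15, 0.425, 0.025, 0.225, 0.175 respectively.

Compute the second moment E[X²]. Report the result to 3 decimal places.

14.425

E[X²] = (-4)²(0.15) + (-3)²(0.425) + (3)²(0.025) + (4)²(0.225) + (5)²(0.175) = 14.425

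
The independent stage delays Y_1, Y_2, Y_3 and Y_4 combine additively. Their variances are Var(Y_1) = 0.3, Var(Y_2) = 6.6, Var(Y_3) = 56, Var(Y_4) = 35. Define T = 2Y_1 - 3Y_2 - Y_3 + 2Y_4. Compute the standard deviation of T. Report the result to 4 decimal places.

16.0187

By independence, Var(T) = (2)²Var(Y_1) + (-3)²Var(Y_2) + (-1)²Var(Y_3) + (2)²Var(Y_4)
= (2)²·0.3 + (-3)²·6.6 + (-1)²·56 + (2)²·35 = 256.6
sd(T) = √256.6 ≈ 16.0187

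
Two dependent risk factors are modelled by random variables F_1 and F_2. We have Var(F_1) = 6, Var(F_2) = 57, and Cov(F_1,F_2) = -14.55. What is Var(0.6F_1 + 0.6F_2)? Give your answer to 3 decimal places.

12.204

Var(0.6F_1 + 0.6F_2) = (0.6)²·Var(F_1) + (0.6)²·Var(F_2) + 2·(0.6)·(0.6)·Cov(F_1,F_2)
= 0.36·6 + 0.36·57 + 0.72·-14.55 = 12.204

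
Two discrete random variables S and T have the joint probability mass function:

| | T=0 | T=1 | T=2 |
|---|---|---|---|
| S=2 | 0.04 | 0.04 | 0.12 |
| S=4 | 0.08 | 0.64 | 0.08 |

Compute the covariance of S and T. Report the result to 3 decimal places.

-0.128

E[S] = 3.6,  E[T] = 1.08
E[ST] = 3.76
cov(S,T) = E[ST] − E[S]E[T] = 3.76 − (3.6)(1.08) = -0.128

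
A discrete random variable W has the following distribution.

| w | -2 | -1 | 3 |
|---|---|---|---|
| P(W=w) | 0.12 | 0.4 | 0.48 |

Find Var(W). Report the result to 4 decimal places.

4.5600

E[W] = (-2)(0.12) + (-1)(0.4) + (3)(0.48) = 0.8
E[W²] = (-2)²(0.12) + (-1)²(0.4) + (3)²(0.48) = 5.2
Var(W) = E[W²] − (E[W])² = 5.2 − (0.8)² = 4.56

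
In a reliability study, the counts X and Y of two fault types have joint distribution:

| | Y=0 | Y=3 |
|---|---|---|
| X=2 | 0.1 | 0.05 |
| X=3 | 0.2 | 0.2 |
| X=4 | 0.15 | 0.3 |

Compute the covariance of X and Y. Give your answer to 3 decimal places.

E[X] = 3.3,  E[Y] = 1.65
E[XY] = 5.7
cov(X,Y) = E[XY] − E[X]E[Y] = 5.7 − (3.3)(1.65) = 0.255

0.255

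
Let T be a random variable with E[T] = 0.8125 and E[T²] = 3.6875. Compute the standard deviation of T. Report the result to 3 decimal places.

var(T) = 3.6875 − (0.8125)² = 3.02734375
sd(T) = √3.02734375 ≈ 1.740

1.740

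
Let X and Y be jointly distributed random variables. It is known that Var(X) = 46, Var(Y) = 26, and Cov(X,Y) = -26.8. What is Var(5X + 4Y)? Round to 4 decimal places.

494.0000

Var(5X + 4Y) = (5)²·Var(X) + (4)²·Var(Y) + 2·(5)·(4)·Cov(X,Y)
= 25·46 + 16·26 + 40·-26.8 = 494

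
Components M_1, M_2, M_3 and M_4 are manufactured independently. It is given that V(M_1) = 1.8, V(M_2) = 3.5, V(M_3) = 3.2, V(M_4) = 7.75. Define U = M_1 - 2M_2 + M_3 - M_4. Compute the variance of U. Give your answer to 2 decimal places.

26.75

By independence, V(U) = (1)²V(M_1) + (-2)²V(M_2) + (1)²V(M_3) + (-1)²V(M_4)
= (1)²·1.8 + (-2)²·3.5 + (1)²·3.2 + (-1)²·7.75 = 26.75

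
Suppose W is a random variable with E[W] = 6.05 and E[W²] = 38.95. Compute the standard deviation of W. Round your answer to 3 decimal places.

1.532

Var(W) = 38.95 − (6.05)² = 2.3475
SD(W) = √2.3475 ≈ 1.532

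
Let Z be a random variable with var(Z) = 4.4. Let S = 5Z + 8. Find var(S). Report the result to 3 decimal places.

110.000

var(5Z + 8) = (5)²·var(Z) = 25·4.4 = 110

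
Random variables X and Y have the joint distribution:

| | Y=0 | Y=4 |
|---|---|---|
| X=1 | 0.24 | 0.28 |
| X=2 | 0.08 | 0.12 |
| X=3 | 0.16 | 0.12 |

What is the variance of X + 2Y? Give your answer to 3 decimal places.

E[X] = 1.76,  E[Y] = 2.08,  E[XY] = 3.52
Var(X) = 3.84 − (1.76)² = 0.7424;  Var(Y) = 8.32 − (2.08)² = 3.9936
Cov(X,Y) = 3.52 − (1.76)(2.08) = -0.1408
Var(X + 2Y) = (1)²·0.7424 + (2)²·3.9936 + 2·(1)·(2)·-0.1408 = 16.1536

16.154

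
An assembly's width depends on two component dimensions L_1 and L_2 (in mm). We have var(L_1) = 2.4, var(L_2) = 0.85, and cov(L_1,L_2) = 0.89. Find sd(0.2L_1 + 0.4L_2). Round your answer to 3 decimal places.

0.612

var(0.2L_1 + 0.4L_2) = (0.2)²·var(L_1) + (0.4)²·var(L_2) + 2·(0.2)·(0.4)·cov(L_1,L_2)
= 0.04·2.4 + 0.16·0.85 + 0.16·0.89 = 0.3744
sd(0.2L_1 + 0.4L_2) = √0.3744 ≈ 0.612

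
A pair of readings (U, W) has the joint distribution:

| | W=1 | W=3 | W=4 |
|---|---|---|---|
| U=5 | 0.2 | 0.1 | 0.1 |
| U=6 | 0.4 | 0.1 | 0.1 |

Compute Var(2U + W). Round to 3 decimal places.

E[U] = 5.6,  E[W] = 2,  E[UW] = 11.1
Var(U) = 31.6 − (5.6)² = 0.24;  Var(W) = 5.6 − (2)² = 1.6
Cov(U,W) = 11.1 − (5.6)(2) = -0.1
Var(2U + W) = (2)²·0.24 + (1)²·1.6 + 2·(2)·(1)·-0.1 = 2.16

2.160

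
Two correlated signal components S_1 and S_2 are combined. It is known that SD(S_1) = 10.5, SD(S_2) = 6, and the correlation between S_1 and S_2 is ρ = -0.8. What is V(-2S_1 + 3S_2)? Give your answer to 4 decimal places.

V(S_1) = (10.5)² = 110.25;  V(S_2) = (6)² = 36
cov(S_1,S_2) = ρ·SD(S_1)·SD(S_2) = -0.8·10.5·6 = -50.4
V(-2S_1 + 3S_2) = (-2)²·V(S_1) + (3)²·V(S_2) + 2·(-2)·(3)·cov(S_1,S_2)
= 4·110.25 + 9·36 + -12·-50.4 = 1369.8

1369.8000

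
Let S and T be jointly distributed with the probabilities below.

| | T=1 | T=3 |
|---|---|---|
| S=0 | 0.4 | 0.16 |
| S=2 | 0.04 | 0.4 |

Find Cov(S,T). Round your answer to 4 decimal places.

E[S] = 0.88,  E[T] = 2.12
E[ST] = 2.48
Cov(S,T) = E[ST] − E[S]E[T] = 2.48 − (0.88)(2.12) = 0.6144

0.6144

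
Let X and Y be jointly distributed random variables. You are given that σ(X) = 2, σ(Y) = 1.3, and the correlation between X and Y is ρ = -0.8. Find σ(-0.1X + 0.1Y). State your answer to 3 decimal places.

0.314

var(X) = (2)² = 4;  var(Y) = (1.3)² = 1.69
Cov(X,Y) = ρ·σ(X)·σ(Y) = -0.8·2·1.3 = -2.08
var(-0.1X + 0.1Y) = (-0.1)²·var(X) + (0.1)²·var(Y) + 2·(-0.1)·(0.1)·Cov(X,Y)
= 0.01·4 + 0.01·1.69 + -0.02·-2.08 = 0.0985
σ(-0.1X + 0.1Y) = √0.0985 ≈ 0.314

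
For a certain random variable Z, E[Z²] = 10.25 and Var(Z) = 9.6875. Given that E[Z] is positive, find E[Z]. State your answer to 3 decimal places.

(E[Z])² = E[Z²] − Var(Z) = 10.25 − 9.6875 = 0.5625
E[Z] = √0.5625 = 0.75

0.750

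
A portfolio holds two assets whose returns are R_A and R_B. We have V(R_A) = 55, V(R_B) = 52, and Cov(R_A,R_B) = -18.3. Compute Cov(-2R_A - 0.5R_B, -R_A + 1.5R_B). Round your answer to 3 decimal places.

Cov(-2R_A - 0.5R_B, -R_A + 1.5R_B) = (-2)(-1)V(R_A) + (-0.5)(1.5)V(R_B) + [(-2)(1.5) + (-0.5)(-1)]Cov(R_A,R_B)
= 2·55 + -0.75·52 + -2.5·-18.3 = 116.75

116.750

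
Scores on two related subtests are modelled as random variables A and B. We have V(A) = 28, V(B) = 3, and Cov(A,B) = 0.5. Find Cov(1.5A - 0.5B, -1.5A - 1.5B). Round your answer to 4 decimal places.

Cov(1.5A - 0.5B, -1.5A - 1.5B) = (1.5)(-1.5)V(A) + (-0.5)(-1.5)V(B) + [(1.5)(-1.5) + (-0.5)(-1.5)]Cov(A,B)
= -2.25·28 + 0.75·3 + -1.5·0.5 = -61.5

-61.5000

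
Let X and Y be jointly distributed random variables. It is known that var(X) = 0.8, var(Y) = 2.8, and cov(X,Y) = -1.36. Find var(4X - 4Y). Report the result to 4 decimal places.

101.1200

var(4X - 4Y) = (4)²·var(X) + (-4)²·var(Y) + 2·(4)·(-4)·cov(X,Y)
= 16·0.8 + 16·2.8 + -32·-1.36 = 101.12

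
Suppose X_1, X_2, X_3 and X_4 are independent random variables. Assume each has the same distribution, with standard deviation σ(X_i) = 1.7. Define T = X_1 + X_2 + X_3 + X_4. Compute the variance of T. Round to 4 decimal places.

Var(X_i) = (1.7)² = 2.89
By independence, Var(T) = (1)²Var(X_1) + (1)²Var(X_2) + (1)²Var(X_3) + (1)²Var(X_4)
= (1)²·2.89 + (1)²·2.89 + (1)²·2.89 + (1)²·2.89 = 11.56

11.5600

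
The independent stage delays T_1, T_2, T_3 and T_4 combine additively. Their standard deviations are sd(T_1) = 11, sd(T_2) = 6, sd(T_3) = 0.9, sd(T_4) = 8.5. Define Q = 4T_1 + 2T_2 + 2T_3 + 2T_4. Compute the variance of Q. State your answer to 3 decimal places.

Var(T_1) = 121, Var(T_2) = 36, Var(T_3) = 0.81, Var(T_4) = 72.25
By independence, Var(Q) = (4)²Var(T_1) + (2)²Var(T_2) + (2)²Var(T_3) + (2)²Var(T_4)
= (4)²·121 + (2)²·36 + (2)²·0.81 + (2)²·72.25 = 2372.24

2372.240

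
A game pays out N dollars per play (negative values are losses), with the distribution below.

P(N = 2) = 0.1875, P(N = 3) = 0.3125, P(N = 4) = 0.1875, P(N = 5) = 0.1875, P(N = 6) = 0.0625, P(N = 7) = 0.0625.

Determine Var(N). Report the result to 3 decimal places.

2.027

E[N] = (2)(0.1875) + (3)(0.3125) + (4)(0.1875) + (5)(0.1875) + (6)(0.0625) + (7)(0.0625) = 3.8125
E[N²] = (2)²(0.1875) + (3)²(0.3125) + (4)²(0.1875) + (5)²(0.1875) + (6)²(0.0625) + (7)²(0.0625) = 16.5625
Var(N) = E[N²] − (E[N])² = 16.5625 − (3.8125)² = 2.02734375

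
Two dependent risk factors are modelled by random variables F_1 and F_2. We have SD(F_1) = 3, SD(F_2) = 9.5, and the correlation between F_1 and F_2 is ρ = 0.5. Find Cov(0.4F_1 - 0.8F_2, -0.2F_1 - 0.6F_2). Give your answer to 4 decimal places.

41.4600

Var(F_1) = (3)² = 9;  Var(F_2) = (9.5)² = 90.25
Cov(F_1,F_2) = ρ·SD(F_1)·SD(F_2) = 0.5·3·9.5 = 14.25
Cov(0.4F_1 - 0.8F_2, -0.2F_1 - 0.6F_2) = (0.4)(-0.2)Var(F_1) + (-0.8)(-0.6)Var(F_2) + [(0.4)(-0.6) + (-0.8)(-0.2)]Cov(F_1,F_2)
= -0.08·9 + 0.48·90.25 + -0.08·14.25 = 41.46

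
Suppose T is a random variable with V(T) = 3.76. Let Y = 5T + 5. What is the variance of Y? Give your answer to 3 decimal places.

V(5T + 5) = (5)²·V(T) = 25·3.76 = 94

94.000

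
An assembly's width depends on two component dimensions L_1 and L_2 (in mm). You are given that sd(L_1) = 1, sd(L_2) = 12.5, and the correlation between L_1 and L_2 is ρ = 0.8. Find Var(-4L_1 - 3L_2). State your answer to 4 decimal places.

Var(L_1) = (1)² = 1;  Var(L_2) = (12.5)² = 156.25
cov(L_1,L_2) = ρ·sd(L_1)·sd(L_2) = 0.8·1·12.5 = 10
Var(-4L_1 - 3L_2) = (-4)²·Var(L_1) + (-3)²·Var(L_2) + 2·(-4)·(-3)·cov(L_1,L_2)
= 16·1 + 9·156.25 + 24·10 = 1662.25

1662.2500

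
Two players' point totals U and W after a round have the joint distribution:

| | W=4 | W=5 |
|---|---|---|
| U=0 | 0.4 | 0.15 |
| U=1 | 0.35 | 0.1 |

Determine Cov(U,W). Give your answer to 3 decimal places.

E[U] = 0.45,  E[W] = 4.25
E[UW] = 1.9
Cov(U,W) = E[UW] − E[U]E[W] = 1.9 − (0.45)(4.25) = -0.0125

-0.013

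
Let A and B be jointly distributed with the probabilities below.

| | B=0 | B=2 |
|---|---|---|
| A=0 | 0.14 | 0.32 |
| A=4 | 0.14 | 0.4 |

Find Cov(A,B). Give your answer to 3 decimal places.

E[A] = 2.16,  E[B] = 1.44
E[AB] = 3.2
Cov(A,B) = E[AB] − E[A]E[B] = 3.2 − (2.16)(1.44) = 0.0896

0.090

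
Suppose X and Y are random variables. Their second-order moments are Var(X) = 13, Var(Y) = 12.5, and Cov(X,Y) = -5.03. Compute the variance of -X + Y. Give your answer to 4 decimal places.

Var(-X + Y) = (-1)²·Var(X) + (1)²·Var(Y) + 2·(-1)·(1)·Cov(X,Y)
= 1·13 + 1·12.5 + -2·-5.03 = 35.56

35.5600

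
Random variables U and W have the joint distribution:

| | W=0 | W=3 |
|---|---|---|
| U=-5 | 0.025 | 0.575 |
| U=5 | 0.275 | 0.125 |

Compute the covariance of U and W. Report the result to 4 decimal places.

-4.6500

E[U] = -1,  E[W] = 2.1
E[UW] = -6.75
cov(U,W) = E[UW] − E[U]E[W] = -6.75 − (-1)(2.1) = -4.65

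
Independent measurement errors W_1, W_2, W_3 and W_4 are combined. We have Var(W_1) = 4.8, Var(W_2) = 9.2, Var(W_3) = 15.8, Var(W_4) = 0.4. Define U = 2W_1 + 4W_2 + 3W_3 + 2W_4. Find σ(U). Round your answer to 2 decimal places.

17.61

By independence, Var(U) = (2)²Var(W_1) + (4)²Var(W_2) + (3)²Var(W_3) + (2)²Var(W_4)
= (2)²·4.8 + (4)²·9.2 + (3)²·15.8 + (2)²·0.4 = 310.2
σ(U) = √310.2 ≈ 17.61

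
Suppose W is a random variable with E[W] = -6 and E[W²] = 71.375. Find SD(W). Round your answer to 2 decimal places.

5.95

var(W) = 71.375 − (-6)² = 35.375
SD(W) = √35.375 ≈ 5.95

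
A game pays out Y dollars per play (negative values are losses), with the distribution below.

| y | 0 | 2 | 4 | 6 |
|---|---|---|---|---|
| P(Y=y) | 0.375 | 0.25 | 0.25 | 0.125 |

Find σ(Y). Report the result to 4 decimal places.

E[Y] = (0)(0.375) + (2)(0.25) + (4)(0.25) + (6)(0.125) = 2.25
E[Y²] = (0)²(0.375) + (2)²(0.25) + (4)²(0.25) + (6)²(0.125) = 9.5
Var(Y) = E[Y²] − (E[Y])² = 9.5 − (2.25)² = 4.4375
σ(Y) = √4.4375 ≈ 2.1065

2.1065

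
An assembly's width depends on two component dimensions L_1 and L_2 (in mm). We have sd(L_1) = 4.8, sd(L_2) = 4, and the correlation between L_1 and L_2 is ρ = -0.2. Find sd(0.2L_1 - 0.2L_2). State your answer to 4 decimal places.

1.3670

V(L_1) = (4.8)² = 23.04;  V(L_2) = (4)² = 16
Cov(L_1,L_2) = ρ·sd(L_1)·sd(L_2) = -0.2·4.8·4 = -3.84
V(0.2L_1 - 0.2L_2) = (0.2)²·V(L_1) + (-0.2)²·V(L_2) + 2·(0.2)·(-0.2)·Cov(L_1,L_2)
= 0.04·23.04 + 0.04·16 + -0.08·-3.84 = 1.8688
sd(0.2L_1 - 0.2L_2) = √1.8688 ≈ 1.3670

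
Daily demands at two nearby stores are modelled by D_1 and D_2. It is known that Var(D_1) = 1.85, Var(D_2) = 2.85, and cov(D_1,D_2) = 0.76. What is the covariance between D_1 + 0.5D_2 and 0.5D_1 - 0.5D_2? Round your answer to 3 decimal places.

0.023

cov(D_1 + 0.5D_2, 0.5D_1 - 0.5D_2) = (1)(0.5)Var(D_1) + (0.5)(-0.5)Var(D_2) + [(1)(-0.5) + (0.5)(0.5)]cov(D_1,D_2)
= 0.5·1.85 + -0.25·2.85 + -0.25·0.76 = 0.0225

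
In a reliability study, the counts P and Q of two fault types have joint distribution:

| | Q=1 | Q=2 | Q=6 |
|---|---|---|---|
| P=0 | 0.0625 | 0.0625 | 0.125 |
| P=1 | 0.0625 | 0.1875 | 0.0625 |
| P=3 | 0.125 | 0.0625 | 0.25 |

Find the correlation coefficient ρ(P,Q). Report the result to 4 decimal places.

0.1322

E[P] = 1.625,  E[Q] = 3.5
E[PQ] = 6.0625
cov(P,Q) = E[PQ] − E[P]E[Q] = 6.0625 − (1.625)(3.5) = 0.375
var(P) = 1.609375,  var(Q) = 5
ρ = 0.375 / √(1.609375·5) ≈ 0.1322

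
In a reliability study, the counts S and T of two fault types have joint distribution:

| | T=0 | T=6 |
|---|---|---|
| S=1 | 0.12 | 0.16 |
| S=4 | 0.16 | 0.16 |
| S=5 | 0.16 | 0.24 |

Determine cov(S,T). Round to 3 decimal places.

E[S] = 3.56,  E[T] = 3.36
E[ST] = 12
cov(S,T) = E[ST] − E[S]E[T] = 12 − (3.56)(3.36) = 0.0384

0.038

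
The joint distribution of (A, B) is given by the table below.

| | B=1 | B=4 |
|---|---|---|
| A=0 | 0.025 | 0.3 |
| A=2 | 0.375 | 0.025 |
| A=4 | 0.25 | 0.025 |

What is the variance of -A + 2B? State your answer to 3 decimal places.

E[A] = 1.9,  E[B] = 2.05,  E[AB] = 2.35
var(A) = 6 − (1.9)² = 2.39;  var(B) = 6.25 − (2.05)² = 2.0475
Cov(A,B) = 2.35 − (1.9)(2.05) = -1.545
var(-A + 2B) = (-1)²·2.39 + (2)²·2.0475 + 2·(-1)·(2)·-1.545 = 16.76

16.760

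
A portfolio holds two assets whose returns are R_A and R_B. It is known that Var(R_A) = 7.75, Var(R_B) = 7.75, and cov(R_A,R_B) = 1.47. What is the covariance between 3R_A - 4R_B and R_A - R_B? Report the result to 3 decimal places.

cov(3R_A - 4R_B, R_A - R_B) = (3)(1)Var(R_A) + (-4)(-1)Var(R_B) + [(3)(-1) + (-4)(1)]cov(R_A,R_B)
= 3·7.75 + 4·7.75 + -7·1.47 = 43.96

43.960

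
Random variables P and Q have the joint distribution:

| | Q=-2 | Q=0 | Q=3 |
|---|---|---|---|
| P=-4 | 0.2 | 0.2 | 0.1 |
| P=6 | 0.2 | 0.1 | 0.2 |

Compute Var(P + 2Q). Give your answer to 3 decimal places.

E[P] = 1,  E[Q] = 0.1,  E[PQ] = 1.6
Var(P) = 26 − (1)² = 25;  Var(Q) = 4.3 − (0.1)² = 4.29
Cov(P,Q) = 1.6 − (1)(0.1) = 1.5
Var(P + 2Q) = (1)²·25 + (2)²·4.29 + 2·(1)·(2)·1.5 = 48.16

48.160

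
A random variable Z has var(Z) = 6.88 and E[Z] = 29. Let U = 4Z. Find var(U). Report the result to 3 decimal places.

var(4Z) = (4)²·var(Z) = 16·6.88 = 110.08

110.080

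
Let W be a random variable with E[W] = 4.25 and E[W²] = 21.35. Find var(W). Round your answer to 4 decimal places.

var(W) = 21.35 − (4.25)² = 3.2875

3.2875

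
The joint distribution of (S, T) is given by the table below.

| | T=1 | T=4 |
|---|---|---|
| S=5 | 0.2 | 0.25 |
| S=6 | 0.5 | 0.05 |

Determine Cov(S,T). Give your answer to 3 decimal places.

-0.345

E[S] = 5.55,  E[T] = 1.9
E[ST] = 10.2
Cov(S,T) = E[ST] − E[S]E[T] = 10.2 − (5.55)(1.9) = -0.345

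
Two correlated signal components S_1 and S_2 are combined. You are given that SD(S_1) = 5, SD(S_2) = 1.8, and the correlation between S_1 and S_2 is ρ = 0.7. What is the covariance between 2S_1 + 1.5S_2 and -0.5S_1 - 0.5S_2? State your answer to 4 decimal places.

-38.4550

Var(S_1) = (5)² = 25;  Var(S_2) = (1.8)² = 3.24
cov(S_1,S_2) = ρ·SD(S_1)·SD(S_2) = 0.7·5·1.8 = 6.3
cov(2S_1 + 1.5S_2, -0.5S_1 - 0.5S_2) = (2)(-0.5)Var(S_1) + (1.5)(-0.5)Var(S_2) + [(2)(-0.5) + (1.5)(-0.5)]cov(S_1,S_2)
= -1·25 + -0.75·3.24 + -1.75·6.3 = -38.455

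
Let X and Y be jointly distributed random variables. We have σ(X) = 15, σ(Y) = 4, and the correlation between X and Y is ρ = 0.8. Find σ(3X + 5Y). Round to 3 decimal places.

62.169

V(X) = (15)² = 225;  V(Y) = (4)² = 16
cov(X,Y) = ρ·σ(X)·σ(Y) = 0.8·15·4 = 48
V(3X + 5Y) = (3)²·V(X) + (5)²·V(Y) + 2·(3)·(5)·cov(X,Y)
= 9·225 + 25·16 + 30·48 = 3865
σ(3X + 5Y) = √3865 ≈ 62.169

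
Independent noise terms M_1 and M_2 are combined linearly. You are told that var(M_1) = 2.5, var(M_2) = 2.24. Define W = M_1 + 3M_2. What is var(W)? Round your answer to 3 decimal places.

22.660

By independence, var(W) = (1)²var(M_1) + (3)²var(M_2)
= (1)²·2.5 + (3)²·2.24 = 22.66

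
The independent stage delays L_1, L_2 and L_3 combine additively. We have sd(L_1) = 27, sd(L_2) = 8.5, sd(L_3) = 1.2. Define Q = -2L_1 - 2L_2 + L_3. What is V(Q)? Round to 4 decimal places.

V(L_1) = 729, V(L_2) = 72.25, V(L_3) = 1.44
By independence, V(Q) = (-2)²V(L_1) + (-2)²V(L_2) + (1)²V(L_3)
= (-2)²·729 + (-2)²·72.25 + (1)²·1.44 = 3206.44

3206.4400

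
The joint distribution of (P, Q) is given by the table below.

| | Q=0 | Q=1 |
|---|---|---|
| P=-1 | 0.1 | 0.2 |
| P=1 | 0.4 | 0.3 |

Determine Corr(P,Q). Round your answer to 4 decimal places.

-0.2182

E[P] = 0.4,  E[Q] = 0.5
E[PQ] = 0.1
cov(P,Q) = E[PQ] − E[P]E[Q] = 0.1 − (0.4)(0.5) = -0.1
Var(P) = 0.84,  Var(Q) = 0.25
ρ = -0.1 / √(0.84·0.25) ≈ -0.2182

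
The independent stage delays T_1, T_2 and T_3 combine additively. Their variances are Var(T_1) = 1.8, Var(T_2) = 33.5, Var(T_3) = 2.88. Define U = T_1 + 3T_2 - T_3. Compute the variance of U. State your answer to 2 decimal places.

By independence, Var(U) = (1)²Var(T_1) + (3)²Var(T_2) + (-1)²Var(T_3)
= (1)²·1.8 + (3)²·33.5 + (-1)²·2.88 = 306.18

306.18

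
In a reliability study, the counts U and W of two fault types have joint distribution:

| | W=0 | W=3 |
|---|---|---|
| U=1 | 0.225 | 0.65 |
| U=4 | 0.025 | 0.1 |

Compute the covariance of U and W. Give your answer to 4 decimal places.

E[U] = 1.375,  E[W] = 2.25
E[UW] = 3.15
cov(U,W) = E[UW] − E[U]E[W] = 3.15 − (1.375)(2.25) = 0.05625

0.0563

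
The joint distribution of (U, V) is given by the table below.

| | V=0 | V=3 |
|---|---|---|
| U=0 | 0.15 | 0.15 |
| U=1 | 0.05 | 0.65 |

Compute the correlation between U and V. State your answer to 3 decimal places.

0.491

E[U] = 0.7,  E[V] = 2.4
E[UV] = 1.95
cov(U,V) = E[UV] − E[U]E[V] = 1.95 − (0.7)(2.4) = 0.27
Var(U) = 0.21,  Var(V) = 1.44
ρ = 0.27 / √(0.21·1.44) ≈ 0.491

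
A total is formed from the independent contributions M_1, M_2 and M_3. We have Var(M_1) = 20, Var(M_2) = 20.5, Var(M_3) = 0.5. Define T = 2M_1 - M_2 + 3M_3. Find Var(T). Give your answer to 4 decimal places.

105.0000

By independence, Var(T) = (2)²Var(M_1) + (-1)²Var(M_2) + (3)²Var(M_3)
= (2)²·20 + (-1)²·20.5 + (3)²·0.5 = 105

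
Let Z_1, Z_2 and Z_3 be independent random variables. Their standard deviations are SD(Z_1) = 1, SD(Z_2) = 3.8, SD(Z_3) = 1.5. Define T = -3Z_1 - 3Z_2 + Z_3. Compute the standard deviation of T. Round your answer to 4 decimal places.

11.8832

V(Z_1) = 1, V(Z_2) = 14.44, V(Z_3) = 2.25
By independence, V(T) = (-3)²V(Z_1) + (-3)²V(Z_2) + (1)²V(Z_3)
= (-3)²·1 + (-3)²·14.44 + (1)²·2.25 = 141.21
SD(T) = √141.21 ≈ 11.8832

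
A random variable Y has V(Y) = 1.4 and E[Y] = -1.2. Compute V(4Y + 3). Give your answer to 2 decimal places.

V(4Y + 3) = (4)²·V(Y) = 16·1.4 = 22.4

22.40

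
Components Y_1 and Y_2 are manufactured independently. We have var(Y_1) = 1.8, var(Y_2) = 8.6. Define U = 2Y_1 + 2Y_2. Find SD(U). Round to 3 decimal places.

6.450

By independence, var(U) = (2)²var(Y_1) + (2)²var(Y_2)
= (2)²·1.8 + (2)²·8.6 = 41.6
SD(U) = √41.6 ≈ 6.450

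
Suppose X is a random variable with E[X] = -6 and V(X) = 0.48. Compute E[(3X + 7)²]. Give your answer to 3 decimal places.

E[3X + 7] = 3·-6 + 7 = -11
V(3X + 7) = (3)²·0.48 = 4.32
E[(3X + 7)²] = V((3X + 7)) + (E[(3X + 7)])² = 4.32 + (-11)² = 125.32

125.320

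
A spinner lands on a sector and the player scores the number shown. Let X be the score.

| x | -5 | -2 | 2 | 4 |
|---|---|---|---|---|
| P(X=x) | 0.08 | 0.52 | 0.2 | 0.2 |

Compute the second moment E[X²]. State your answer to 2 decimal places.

8.08

E[X²] = (-5)²(0.08) + (-2)²(0.52) + (2)²(0.2) + (4)²(0.2) = 8.08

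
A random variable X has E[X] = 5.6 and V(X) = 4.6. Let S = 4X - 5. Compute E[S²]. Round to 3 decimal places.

376.360

E[4X - 5] = 4·5.6 − 5 = 17.4
V(4X - 5) = (4)²·4.6 = 73.6
E[S²] = V(S) + (E[S])² = 73.6 + (17.4)² = 376.36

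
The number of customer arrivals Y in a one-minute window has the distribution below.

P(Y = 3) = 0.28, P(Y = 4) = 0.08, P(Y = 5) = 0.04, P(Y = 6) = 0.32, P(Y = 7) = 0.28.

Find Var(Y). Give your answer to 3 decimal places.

E[Y] = (3)(0.28) + (4)(0.08) + (5)(0.04) + (6)(0.32) + (7)(0.28) = 5.24
E[Y²] = (3)²(0.28) + (4)²(0.08) + (5)²(0.04) + (6)²(0.32) + (7)²(0.28) = 30.04
Var(Y) = E[Y²] − (E[Y])² = 30.04 − (5.24)² = 2.5824

2.582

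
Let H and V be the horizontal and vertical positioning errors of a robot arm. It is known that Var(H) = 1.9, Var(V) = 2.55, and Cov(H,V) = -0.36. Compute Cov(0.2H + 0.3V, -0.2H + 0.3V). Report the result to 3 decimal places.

0.154

Cov(0.2H + 0.3V, -0.2H + 0.3V) = (0.2)(-0.2)Var(H) + (0.3)(0.3)Var(V) + [(0.2)(0.3) + (0.3)(-0.2)]Cov(H,V)
= -0.04·1.9 + 0.09·2.55 + 0·-0.36 = 0.1535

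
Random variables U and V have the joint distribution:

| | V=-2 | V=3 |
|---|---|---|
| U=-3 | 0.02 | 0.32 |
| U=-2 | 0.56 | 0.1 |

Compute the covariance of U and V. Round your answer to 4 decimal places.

-0.8860

E[U] = -2.34,  E[V] = 0.1
E[UV] = -1.12
Cov(U,V) = E[UV] − E[U]E[V] = -1.12 − (-2.34)(0.1) = -0.886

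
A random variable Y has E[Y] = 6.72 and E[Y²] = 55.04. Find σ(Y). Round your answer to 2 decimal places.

Var(Y) = 55.04 − (6.72)² = 9.8816
σ(Y) = √9.8816 ≈ 3.14

3.14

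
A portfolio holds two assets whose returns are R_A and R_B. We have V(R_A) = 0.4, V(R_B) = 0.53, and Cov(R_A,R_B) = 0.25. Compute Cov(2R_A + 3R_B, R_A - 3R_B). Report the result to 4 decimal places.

-4.7200

Cov(2R_A + 3R_B, R_A - 3R_B) = (2)(1)V(R_A) + (3)(-3)V(R_B) + [(2)(-3) + (3)(1)]Cov(R_A,R_B)
= 2·0.4 + -9·0.53 + -3·0.25 = -4.72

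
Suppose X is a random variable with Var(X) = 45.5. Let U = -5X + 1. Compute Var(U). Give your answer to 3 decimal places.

1137.500

Var(-5X + 1) = (-5)²·Var(X) = 25·45.5 = 1137.5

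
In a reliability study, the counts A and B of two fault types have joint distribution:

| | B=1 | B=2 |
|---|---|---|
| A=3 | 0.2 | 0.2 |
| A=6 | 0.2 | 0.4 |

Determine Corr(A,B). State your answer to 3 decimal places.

0.167

E[A] = 4.8,  E[B] = 1.6
E[AB] = 7.8
Cov(A,B) = E[AB] − E[A]E[B] = 7.8 − (4.8)(1.6) = 0.12
V(A) = 2.16,  V(B) = 0.24
ρ = 0.12 / √(2.16·0.24) ≈ 0.167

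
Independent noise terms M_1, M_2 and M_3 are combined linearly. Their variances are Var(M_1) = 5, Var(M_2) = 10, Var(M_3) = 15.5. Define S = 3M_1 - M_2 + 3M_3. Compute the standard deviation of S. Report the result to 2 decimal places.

By independence, Var(S) = (3)²Var(M_1) + (-1)²Var(M_2) + (3)²Var(M_3)
= (3)²·5 + (-1)²·10 + (3)²·15.5 = 194.5
SD(S) = √194.5 ≈ 13.95

13.95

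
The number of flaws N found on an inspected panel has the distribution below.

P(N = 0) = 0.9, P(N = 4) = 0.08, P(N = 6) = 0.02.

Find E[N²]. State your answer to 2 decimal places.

2.00

E[N²] = (0)²(0.9) + (4)²(0.08) + (6)²(0.02) = 2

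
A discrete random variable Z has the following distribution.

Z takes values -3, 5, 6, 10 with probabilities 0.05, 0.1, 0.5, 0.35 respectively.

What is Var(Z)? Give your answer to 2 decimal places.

9.03

E[Z] = (-3)(0.05) + (5)(0.1) + (6)(0.5) + (10)(0.35) = 6.85
E[Z²] = (-3)²(0.05) + (5)²(0.1) + (6)²(0.5) + (10)²(0.35) = 55.95
Var(Z) = E[Z²] − (E[Z])² = 55.95 − (6.85)² = 9.0275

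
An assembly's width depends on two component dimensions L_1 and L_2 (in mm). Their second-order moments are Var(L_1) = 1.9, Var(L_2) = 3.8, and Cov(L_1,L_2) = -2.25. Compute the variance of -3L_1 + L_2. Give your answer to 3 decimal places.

Var(-3L_1 + L_2) = (-3)²·Var(L_1) + (1)²·Var(L_2) + 2·(-3)·(1)·Cov(L_1,L_2)
= 9·1.9 + 1·3.8 + -6·-2.25 = 34.4

34.400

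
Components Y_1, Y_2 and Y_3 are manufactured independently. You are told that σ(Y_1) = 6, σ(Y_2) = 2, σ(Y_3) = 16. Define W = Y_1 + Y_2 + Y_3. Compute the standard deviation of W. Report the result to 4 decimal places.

17.2047

V(Y_1) = 36, V(Y_2) = 4, V(Y_3) = 256
By independence, V(W) = (1)²V(Y_1) + (1)²V(Y_2) + (1)²V(Y_3)
= (1)²·36 + (1)²·4 + (1)²·256 = 296
σ(W) = √296 ≈ 17.2047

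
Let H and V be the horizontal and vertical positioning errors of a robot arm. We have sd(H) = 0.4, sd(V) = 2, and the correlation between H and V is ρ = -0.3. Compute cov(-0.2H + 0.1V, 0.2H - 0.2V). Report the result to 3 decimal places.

Var(H) = (0.4)² = 0.16;  Var(V) = (2)² = 4
cov(H,V) = ρ·sd(H)·sd(V) = -0.3·0.4·2 = -0.24
cov(-0.2H + 0.1V, 0.2H - 0.2V) = (-0.2)(0.2)Var(H) + (0.1)(-0.2)Var(V) + [(-0.2)(-0.2) + (0.1)(0.2)]cov(H,V)
= -0.04·0.16 + -0.02·4 + 0.06·-0.24 = -0.1008

-0.101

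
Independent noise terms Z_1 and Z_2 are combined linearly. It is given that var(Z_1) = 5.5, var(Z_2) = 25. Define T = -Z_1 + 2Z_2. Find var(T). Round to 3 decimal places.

105.500

By independence, var(T) = (-1)²var(Z_1) + (2)²var(Z_2)
= (-1)²·5.5 + (2)²·25 = 105.5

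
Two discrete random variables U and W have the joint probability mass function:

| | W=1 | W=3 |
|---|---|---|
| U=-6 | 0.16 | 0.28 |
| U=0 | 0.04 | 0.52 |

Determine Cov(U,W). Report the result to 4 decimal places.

E[U] = -2.64,  E[W] = 2.6
E[UW] = -6
Cov(U,W) = E[UW] − E[U]E[W] = -6 − (-2.64)(2.6) = 0.864

0.8640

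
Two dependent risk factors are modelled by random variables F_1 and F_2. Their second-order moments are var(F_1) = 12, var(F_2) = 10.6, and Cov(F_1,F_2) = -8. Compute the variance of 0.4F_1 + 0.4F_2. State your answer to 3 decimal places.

var(0.4F_1 + 0.4F_2) = (0.4)²·var(F_1) + (0.4)²·var(F_2) + 2·(0.4)·(0.4)·Cov(F_1,F_2)
= 0.16·12 + 0.16·10.6 + 0.32·-8 = 1.056

1.056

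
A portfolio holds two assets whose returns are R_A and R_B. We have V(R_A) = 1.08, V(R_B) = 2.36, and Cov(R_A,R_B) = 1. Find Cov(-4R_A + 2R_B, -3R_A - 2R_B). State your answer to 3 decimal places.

Cov(-4R_A + 2R_B, -3R_A - 2R_B) = (-4)(-3)V(R_A) + (2)(-2)V(R_B) + [(-4)(-2) + (2)(-3)]Cov(R_A,R_B)
= 12·1.08 + -4·2.36 + 2·1 = 5.52

5.520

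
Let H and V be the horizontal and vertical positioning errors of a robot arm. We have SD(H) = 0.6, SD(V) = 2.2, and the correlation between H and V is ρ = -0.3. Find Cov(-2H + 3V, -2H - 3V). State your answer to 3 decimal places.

-42.120

Var(H) = (0.6)² = 0.36;  Var(V) = (2.2)² = 4.84
Cov(H,V) = ρ·SD(H)·SD(V) = -0.3·0.6·2.2 = -0.396
Cov(-2H + 3V, -2H - 3V) = (-2)(-2)Var(H) + (3)(-3)Var(V) + [(-2)(-3) + (3)(-2)]Cov(H,V)
= 4·0.36 + -9·4.84 + 0·-0.396 = -42.12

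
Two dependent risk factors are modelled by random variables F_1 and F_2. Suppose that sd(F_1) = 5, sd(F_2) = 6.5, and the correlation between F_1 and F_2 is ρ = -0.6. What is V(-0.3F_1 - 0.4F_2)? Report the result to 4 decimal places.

V(F_1) = (5)² = 25;  V(F_2) = (6.5)² = 42.25
cov(F_1,F_2) = ρ·sd(F_1)·sd(F_2) = -0.6·5·6.5 = -19.5
V(-0.3F_1 - 0.4F_2) = (-0.3)²·V(F_1) + (-0.4)²·V(F_2) + 2·(-0.3)·(-0.4)·cov(F_1,F_2)
= 0.09·25 + 0.16·42.25 + 0.24·-19.5 = 4.33

4.3300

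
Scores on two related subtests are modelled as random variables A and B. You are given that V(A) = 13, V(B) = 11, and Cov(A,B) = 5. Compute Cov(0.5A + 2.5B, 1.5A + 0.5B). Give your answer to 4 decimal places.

43.5000

Cov(0.5A + 2.5B, 1.5A + 0.5B) = (0.5)(1.5)V(A) + (2.5)(0.5)V(B) + [(0.5)(0.5) + (2.5)(1.5)]Cov(A,B)
= 0.75·13 + 1.25·11 + 4·5 = 43.5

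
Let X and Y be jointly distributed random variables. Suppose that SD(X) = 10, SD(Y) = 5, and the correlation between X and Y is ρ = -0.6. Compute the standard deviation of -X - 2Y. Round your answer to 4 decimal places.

V(X) = (10)² = 100;  V(Y) = (5)² = 25
cov(X,Y) = ρ·SD(X)·SD(Y) = -0.6·10·5 = -30
V(-X - 2Y) = (-1)²·V(X) + (-2)²·V(Y) + 2·(-1)·(-2)·cov(X,Y)
= 1·100 + 4·25 + 4·-30 = 80
SD(-X - 2Y) = √80 ≈ 8.9443

8.9443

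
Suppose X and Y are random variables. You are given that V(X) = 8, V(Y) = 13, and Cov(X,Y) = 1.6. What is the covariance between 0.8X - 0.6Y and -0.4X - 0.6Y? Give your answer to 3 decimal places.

1.736

Cov(0.8X - 0.6Y, -0.4X - 0.6Y) = (0.8)(-0.4)V(X) + (-0.6)(-0.6)V(Y) + [(0.8)(-0.6) + (-0.6)(-0.4)]Cov(X,Y)
= -0.32·8 + 0.36·13 + -0.24·1.6 = 1.736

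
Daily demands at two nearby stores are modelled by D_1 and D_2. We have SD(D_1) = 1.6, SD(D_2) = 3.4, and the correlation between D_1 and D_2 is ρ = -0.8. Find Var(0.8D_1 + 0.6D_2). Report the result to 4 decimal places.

1.6221

Var(D_1) = (1.6)² = 2.56;  Var(D_2) = (3.4)² = 11.56
Cov(D_1,D_2) = ρ·SD(D_1)·SD(D_2) = -0.8·1.6·3.4 = -4.352
Var(0.8D_1 + 0.6D_2) = (0.8)²·Var(D_1) + (0.6)²·Var(D_2) + 2·(0.8)·(0.6)·Cov(D_1,D_2)
= 0.64·2.56 + 0.36·11.56 + 0.96·-4.352 = 1.62208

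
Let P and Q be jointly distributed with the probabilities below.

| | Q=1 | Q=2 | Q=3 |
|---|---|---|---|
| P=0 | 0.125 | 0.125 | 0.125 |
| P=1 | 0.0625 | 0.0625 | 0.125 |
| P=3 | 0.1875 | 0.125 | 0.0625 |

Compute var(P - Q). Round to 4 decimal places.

E[P] = 1.375,  E[Q] = 1.9375,  E[PQ] = 2.4375
var(P) = 3.625 − (1.375)² = 1.734375;  var(Q) = 4.4375 − (1.9375)² = 0.68359375
Cov(P,Q) = 2.4375 − (1.375)(1.9375) = -0.2265625
var(P - Q) = (1)²·1.734375 + (-1)²·0.68359375 + 2·(1)·(-1)·-0.2265625 = 2.87109375

2.8711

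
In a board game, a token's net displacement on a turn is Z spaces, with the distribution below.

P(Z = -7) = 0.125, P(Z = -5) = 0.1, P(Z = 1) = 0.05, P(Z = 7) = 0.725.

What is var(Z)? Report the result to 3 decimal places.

E[Z] = (-7)(0.125) + (-5)(0.1) + (1)(0.05) + (7)(0.725) = 3.75
E[Z²] = (-7)²(0.125) + (-5)²(0.1) + (1)²(0.05) + (7)²(0.725) = 44.2
var(Z) = E[Z²] − (E[Z])² = 44.2 − (3.75)² = 30.1375

30.138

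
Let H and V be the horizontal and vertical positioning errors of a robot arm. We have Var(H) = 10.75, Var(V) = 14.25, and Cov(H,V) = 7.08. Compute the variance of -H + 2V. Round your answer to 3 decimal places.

Var(-H + 2V) = (-1)²·Var(H) + (2)²·Var(V) + 2·(-1)·(2)·Cov(H,V)
= 1·10.75 + 4·14.25 + -4·7.08 = 39.43

39.430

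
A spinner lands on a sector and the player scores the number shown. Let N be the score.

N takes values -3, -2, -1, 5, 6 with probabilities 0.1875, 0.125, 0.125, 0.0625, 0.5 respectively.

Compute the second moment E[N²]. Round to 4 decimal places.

E[N²] = (-3)²(0.1875) + (-2)²(0.125) + (-1)²(0.125) + (5)²(0.0625) + (6)²(0.5) = 21.875

21.8750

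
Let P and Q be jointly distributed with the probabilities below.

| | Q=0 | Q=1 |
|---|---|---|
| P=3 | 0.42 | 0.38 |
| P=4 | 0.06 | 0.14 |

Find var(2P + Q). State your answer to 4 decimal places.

1.0336

E[P] = 3.2,  E[Q] = 0.52,  E[PQ] = 1.7
var(P) = 10.4 − (3.2)² = 0.16;  var(Q) = 0.52 − (0.52)² = 0.2496
Cov(P,Q) = 1.7 − (3.2)(0.52) = 0.036
var(2P + Q) = (2)²·0.16 + (1)²·0.2496 + 2·(2)·(1)·0.036 = 1.0336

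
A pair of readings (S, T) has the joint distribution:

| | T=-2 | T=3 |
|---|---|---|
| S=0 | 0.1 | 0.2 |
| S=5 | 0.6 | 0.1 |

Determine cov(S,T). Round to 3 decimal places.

-2.750

E[S] = 3.5,  E[T] = -0.5
E[ST] = -4.5
cov(S,T) = E[ST] − E[S]E[T] = -4.5 − (3.5)(-0.5) = -2.75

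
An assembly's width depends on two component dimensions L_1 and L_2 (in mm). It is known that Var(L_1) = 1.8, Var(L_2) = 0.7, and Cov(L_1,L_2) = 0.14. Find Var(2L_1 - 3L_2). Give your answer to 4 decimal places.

Var(2L_1 - 3L_2) = (2)²·Var(L_1) + (-3)²·Var(L_2) + 2·(2)·(-3)·Cov(L_1,L_2)
= 4·1.8 + 9·0.7 + -12·0.14 = 11.82

11.8200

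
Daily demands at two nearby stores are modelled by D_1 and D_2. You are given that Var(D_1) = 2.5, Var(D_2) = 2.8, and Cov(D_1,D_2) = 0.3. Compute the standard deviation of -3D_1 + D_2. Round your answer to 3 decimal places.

4.848

Var(-3D_1 + D_2) = (-3)²·Var(D_1) + (1)²·Var(D_2) + 2·(-3)·(1)·Cov(D_1,D_2)
= 9·2.5 + 1·2.8 + -6·0.3 = 23.5
σ(-3D_1 + D_2) = √23.5 ≈ 4.848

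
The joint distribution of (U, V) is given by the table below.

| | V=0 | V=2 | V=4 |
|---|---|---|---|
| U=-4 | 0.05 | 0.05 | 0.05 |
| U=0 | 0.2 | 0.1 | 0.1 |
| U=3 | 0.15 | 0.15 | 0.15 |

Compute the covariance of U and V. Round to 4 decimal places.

E[U] = 0.75,  E[V] = 1.8
E[UV] = 1.5
Cov(U,V) = E[UV] − E[U]E[V] = 1.5 − (0.75)(1.8) = 0.15

0.1500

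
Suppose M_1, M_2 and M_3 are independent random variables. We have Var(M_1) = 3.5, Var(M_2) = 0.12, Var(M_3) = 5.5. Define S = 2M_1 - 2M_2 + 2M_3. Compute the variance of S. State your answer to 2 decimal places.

By independence, Var(S) = (2)²Var(M_1) + (-2)²Var(M_2) + (2)²Var(M_3)
= (2)²·3.5 + (-2)²·0.12 + (2)²·5.5 = 36.48

36.48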